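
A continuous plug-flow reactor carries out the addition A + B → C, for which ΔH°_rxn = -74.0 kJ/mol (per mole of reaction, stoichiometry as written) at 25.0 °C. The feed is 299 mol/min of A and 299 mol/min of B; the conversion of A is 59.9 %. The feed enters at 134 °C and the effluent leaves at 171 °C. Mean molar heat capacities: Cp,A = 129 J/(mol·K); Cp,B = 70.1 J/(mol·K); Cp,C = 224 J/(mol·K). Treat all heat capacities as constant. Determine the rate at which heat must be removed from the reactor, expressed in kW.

Extent of reaction ξ = 0.599 × 299 = 179.1 mol/min
Reaction term: ξ·ΔH°_rxn = 179.1 × -74.0 = -13253 kJ/min
Sensible, feed 134→25 °C: -6488.9 kJ/min
Outlet flows (mol/min): A 119.9, B 119.9, C 179.1
Sensible, products 25→171 °C: 9342.6 kJ/min
Q = ΔH = -10400 kJ/min = -173.33 kW
Heat removed = 173.33 kW

Q_out = 173 kW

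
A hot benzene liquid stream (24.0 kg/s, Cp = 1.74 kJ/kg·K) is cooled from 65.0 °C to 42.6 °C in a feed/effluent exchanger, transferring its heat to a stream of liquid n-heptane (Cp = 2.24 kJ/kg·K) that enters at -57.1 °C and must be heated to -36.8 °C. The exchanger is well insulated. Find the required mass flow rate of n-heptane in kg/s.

ṁ_c = 20.6 kg/s

Heat released by hot stream: Q = 24.0 × 1.74 × (65.0 − 42.6) = 935.42 kJ/s
Energy balance on cold side (adiabatic exchanger): Q = ṁ_c·Cp_c·(T_c,out − T_c,in)
ṁ_c = 935.42 / [2.24 × (-36.8 − -57.1)] = 20.571 kg/s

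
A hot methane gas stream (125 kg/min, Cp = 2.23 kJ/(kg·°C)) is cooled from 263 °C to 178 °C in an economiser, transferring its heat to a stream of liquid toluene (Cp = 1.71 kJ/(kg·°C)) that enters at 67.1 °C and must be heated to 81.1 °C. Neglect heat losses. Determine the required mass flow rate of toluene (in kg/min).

Heat released by hot stream: Q = 125 × 2.23 × (263 − 178) = 23694 kJ/min
Energy balance on cold side (adiabatic exchanger): Q = ṁ_c·Cp_c·(T_c,out − T_c,in)
ṁ_c = 23694 / [1.71 × (81.1 − 67.1)] = 989.71 kg/min

ṁ_c = 990 kg/min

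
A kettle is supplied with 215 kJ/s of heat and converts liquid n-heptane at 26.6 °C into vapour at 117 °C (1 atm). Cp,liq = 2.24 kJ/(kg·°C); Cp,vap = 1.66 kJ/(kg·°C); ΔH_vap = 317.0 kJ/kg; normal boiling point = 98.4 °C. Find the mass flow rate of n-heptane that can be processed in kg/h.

Δh = 2.24×(98.4−26.6) + 317.0 + 1.66×(117−98.4) = 508.71 kJ/kg
Q = 215 kJ/s = 215 kJ/s = 774000 kJ/h
ṁ = Q/Δh = 774000 / 508.71 = 1521.5 kg/h

ṁ = 1520 kg/h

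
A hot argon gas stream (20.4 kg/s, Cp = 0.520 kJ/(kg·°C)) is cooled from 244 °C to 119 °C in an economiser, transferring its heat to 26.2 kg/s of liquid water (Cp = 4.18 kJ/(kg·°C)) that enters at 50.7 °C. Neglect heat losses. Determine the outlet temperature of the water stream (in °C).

Heat released by hot stream: Q = 20.4 × 0.520 × (244 − 119) = 1326 kJ/s
Energy balance on cold side (adiabatic exchanger): Q = ṁ_c·Cp_c·(T_c,out − T_c,in)
T_c,out = 50.7 + 1326/(26.2 × 4.18) = 62.808 °C

T_c,out = 62.8 °C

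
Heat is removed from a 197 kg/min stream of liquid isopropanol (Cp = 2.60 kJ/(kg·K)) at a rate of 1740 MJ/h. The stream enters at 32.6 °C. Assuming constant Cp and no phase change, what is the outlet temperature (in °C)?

T_out = -24.0 °C

Q = 1740 MJ/h = 29000 kJ/min
ΔT = Q/(ṁ·Cp) = 29000/(197×2.60) = 56.619 K
T_out = 32.6 − 56.619 = -24.019 °C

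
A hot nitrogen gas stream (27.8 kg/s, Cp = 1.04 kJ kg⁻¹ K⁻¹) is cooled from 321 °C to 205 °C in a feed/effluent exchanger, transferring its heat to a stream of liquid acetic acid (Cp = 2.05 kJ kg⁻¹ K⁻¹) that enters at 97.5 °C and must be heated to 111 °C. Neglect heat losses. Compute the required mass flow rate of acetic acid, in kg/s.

Heat released by hot stream: Q = 27.8 × 1.04 × (321 − 205) = 3353.8 kJ/s
Energy balance on cold side (adiabatic exchanger): Q = ṁ_c·Cp_c·(T_c,out − T_c,in)
ṁ_c = 3353.8 / [2.05 × (111 − 97.5)] = 121.18 kg/s

ṁ_c = 121 kg/s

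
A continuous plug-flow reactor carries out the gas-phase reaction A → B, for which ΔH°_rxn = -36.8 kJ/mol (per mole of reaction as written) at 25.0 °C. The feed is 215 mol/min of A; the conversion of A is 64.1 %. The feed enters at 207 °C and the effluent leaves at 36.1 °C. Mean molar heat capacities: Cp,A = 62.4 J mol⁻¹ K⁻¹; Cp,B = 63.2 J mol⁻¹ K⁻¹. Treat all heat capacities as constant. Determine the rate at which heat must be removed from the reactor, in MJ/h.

Extent of reaction ξ = 0.641 × 215 = 137.81 mol/min
Reaction term: ξ·ΔH°_rxn = 137.81 × -36.8 = -5071.6 kJ/min
Sensible, feed 207→25 °C: -2441.7 kJ/min
Outlet flows (mol/min): A 77.185, B 137.81
Sensible, products 25→36.1 °C: 150.14 kJ/min
Q = ΔH = -7363.2 kJ/min = -122.72 kW
Heat removed = 441.79 MJ/h

Q_out = 442 MJ/h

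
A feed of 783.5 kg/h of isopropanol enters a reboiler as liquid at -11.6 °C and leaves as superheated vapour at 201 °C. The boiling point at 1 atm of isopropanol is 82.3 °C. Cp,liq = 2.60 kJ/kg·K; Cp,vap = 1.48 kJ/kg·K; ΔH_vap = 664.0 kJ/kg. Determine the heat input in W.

liquid -11.6→82.3 °C: 244.14 kJ/kg
vaporisation at 82.3 °C: 664 kJ/kg
vapour 82.3→201 °C: 175.68 kJ/kg
Δh = 244.14 + 664 + 175.68 = 1083.8 kJ/kg
Q = ṁ·Δh = 783.5 kg/h × 1083.8 kJ/kg = 849170 kJ/h
|Q| = 235.88 kW = 235880 W

Q = 236000 W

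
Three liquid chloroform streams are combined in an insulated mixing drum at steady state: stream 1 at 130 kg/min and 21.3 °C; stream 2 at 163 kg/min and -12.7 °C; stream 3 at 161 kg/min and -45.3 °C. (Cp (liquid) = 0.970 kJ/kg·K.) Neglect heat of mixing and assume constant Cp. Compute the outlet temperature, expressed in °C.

T_out = -14.5 °C

No heat crosses the boundary, so H_out = H_in.
T_out = Σ ṁᵢCp,ᵢTᵢ / Σ ṁᵢCp,ᵢ
      = -6396.6 / 440.38 = -14.525 °C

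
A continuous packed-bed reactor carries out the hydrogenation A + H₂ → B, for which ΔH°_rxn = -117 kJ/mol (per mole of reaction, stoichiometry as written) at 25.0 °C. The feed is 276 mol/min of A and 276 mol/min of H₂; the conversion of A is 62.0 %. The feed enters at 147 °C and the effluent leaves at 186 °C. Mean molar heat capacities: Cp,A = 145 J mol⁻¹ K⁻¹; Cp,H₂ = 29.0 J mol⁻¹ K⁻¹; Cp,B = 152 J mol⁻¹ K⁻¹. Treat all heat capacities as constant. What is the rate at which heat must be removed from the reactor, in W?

Q_out = 313000 W

Extent of reaction ξ = 0.620 × 276 = 171.12 mol/min
Reaction term: ξ·ΔH°_rxn = 171.12 × -117 = -20021 kJ/min
Sensible, feed 147→25 °C: -5858.9 kJ/min
Outlet flows (mol/min): A 104.88, H₂ 104.88, B 171.12
Sensible, products 25→186 °C: 7125.8 kJ/min
Q = ΔH = -18754 kJ/min = -312.57 kW
Heat removed = 312570 W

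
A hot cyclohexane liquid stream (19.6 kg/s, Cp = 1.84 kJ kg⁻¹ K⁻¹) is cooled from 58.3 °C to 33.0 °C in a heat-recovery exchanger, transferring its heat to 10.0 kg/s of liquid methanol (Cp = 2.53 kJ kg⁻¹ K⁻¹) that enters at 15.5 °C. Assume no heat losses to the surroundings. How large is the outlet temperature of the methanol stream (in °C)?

Heat released by hot stream: Q = 19.6 × 1.84 × (58.3 − 33.0) = 912.42 kJ/s
Energy balance on cold side (adiabatic exchanger): Q = ṁ_c·Cp_c·(T_c,out − T_c,in)
T_c,out = 15.5 + 912.42/(10.0 × 2.53) = 51.564 °C

T_c,out = 51.6 °C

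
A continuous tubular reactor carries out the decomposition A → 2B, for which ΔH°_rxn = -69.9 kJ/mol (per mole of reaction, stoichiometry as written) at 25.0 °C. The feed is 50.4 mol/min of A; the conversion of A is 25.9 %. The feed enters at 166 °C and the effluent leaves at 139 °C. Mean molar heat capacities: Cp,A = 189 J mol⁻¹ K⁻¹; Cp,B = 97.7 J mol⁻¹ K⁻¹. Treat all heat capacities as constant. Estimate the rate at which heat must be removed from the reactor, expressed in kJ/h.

Q_out = 69600 kJ/h

Extent of reaction ξ = 0.259 × 50.4 = 13.054 mol/min
Reaction term: ξ·ΔH°_rxn = 13.054 × -69.9 = -912.45 kJ/min
Sensible, feed 166→25 °C: -1343.1 kJ/min
Outlet flows (mol/min): A 37.346, B 26.107
Sensible, products 25→139 °C: 1095.4 kJ/min
Q = ΔH = -1160.1 kJ/min = -19.335 kW
Heat removed = 69607 kJ/h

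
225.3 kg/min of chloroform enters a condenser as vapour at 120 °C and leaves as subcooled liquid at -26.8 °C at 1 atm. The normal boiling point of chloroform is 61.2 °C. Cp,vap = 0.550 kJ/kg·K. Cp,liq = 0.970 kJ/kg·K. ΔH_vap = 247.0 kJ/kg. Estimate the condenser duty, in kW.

vapour 120→61.2 °C: -32.34 kJ/kg
condensation at 61.2 °C: -247 kJ/kg
liquid 61.2→-26.8 °C: -85.36 kJ/kg
Δh = -32.34 + -247 + -85.36 = -364.7 kJ/kg
Q = ṁ·Δh = 225.3 kg/min × -364.7 kJ/kg = -82167 kJ/min
|Q| = 1369.4 kW

Q_c = 1370 kW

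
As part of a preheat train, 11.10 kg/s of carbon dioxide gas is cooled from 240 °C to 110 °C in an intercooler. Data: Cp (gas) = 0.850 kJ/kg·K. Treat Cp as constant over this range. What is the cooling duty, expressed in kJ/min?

Q_c = 73600 kJ/min

Q = ṁ·Cp·ΔT = 11.10 × 0.850 × (110 − 240) = -1226.5 kJ/s
Cooling duty = 73593 kJ/min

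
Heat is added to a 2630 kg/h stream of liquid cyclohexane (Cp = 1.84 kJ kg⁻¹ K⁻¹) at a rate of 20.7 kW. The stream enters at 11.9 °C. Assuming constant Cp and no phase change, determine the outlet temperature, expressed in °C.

Q = 20.7 kW = 74520 kJ/h
ΔT = Q/(ṁ·Cp) = 74520/(2630×1.84) = 15.399 K
T_out = 11.9 + 15.399 = 27.299 °C

T_out = 27.3 °C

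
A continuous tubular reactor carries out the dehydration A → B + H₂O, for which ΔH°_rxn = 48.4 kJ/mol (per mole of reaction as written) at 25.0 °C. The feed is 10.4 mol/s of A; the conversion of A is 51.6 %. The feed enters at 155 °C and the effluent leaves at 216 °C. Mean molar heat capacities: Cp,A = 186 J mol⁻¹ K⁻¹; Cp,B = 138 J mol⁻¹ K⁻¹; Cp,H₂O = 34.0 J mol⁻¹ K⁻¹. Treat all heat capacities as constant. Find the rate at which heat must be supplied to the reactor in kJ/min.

Q_in = 21800 kJ/min

Extent of reaction ξ = 0.516 × 10.4 = 5.3664 mol/s
Reaction term: ξ·ΔH°_rxn = 5.3664 × 48.4 = 259.73 kJ/s
Sensible, feed 155→25 °C: -251.47 kJ/s
Outlet flows (mol/s): A 5.0336, B 5.3664, H₂O 5.3664
Sensible, products 25→216 °C: 355.12 kJ/s
Q = ΔH = 363.38 kJ/s = 363.38 kW
Heat supplied = 21803 kJ/min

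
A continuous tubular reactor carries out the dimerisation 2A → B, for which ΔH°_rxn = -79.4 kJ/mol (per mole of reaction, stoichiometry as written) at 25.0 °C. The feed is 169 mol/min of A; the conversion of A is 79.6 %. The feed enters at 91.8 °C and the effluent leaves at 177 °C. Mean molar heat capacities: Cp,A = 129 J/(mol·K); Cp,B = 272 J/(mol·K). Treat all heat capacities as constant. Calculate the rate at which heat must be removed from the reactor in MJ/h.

Extent of reaction ξ = 0.796 × 169 / 2 = 67.262 mol/min
Reaction term: ξ·ΔH°_rxn = 67.262 × -79.4 = -5340.6 kJ/min
Sensible, feed 91.8→25 °C: -1456.3 kJ/min
Outlet flows (mol/min): A 34.476, B 67.262
Sensible, products 25→177 °C: 3456.9 kJ/min
Q = ΔH = -3340 kJ/min = -55.667 kW
Heat removed = 200.4 MJ/h

Q_out = 200 MJ/h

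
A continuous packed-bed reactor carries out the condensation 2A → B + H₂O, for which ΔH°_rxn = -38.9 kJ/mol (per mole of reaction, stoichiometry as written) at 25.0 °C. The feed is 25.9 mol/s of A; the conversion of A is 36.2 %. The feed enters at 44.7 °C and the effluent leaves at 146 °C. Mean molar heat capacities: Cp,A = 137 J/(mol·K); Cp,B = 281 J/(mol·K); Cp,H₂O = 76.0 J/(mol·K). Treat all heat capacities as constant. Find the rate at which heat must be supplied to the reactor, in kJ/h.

Extent of reaction ξ = 0.362 × 25.9 / 2 = 4.6879 mol/s
Reaction term: ξ·ΔH°_rxn = 4.6879 × -38.9 = -182.36 kJ/s
Sensible, feed 44.7→25 °C: -69.902 kJ/s
Outlet flows (mol/s): A 16.524, B 4.6879, H₂O 4.6879
Sensible, products 25→146 °C: 476.42 kJ/s
Q = ΔH = 224.16 kJ/s = 224.16 kW
Heat supplied = 806990 kJ/h

Q_in = 807000 kJ/h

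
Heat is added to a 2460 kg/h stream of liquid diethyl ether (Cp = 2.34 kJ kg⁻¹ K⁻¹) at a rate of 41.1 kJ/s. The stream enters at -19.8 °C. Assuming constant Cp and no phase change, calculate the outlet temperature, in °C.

Q = 41.1 kJ/s = 147960 kJ/h
ΔT = Q/(ṁ·Cp) = 147960/(2460×2.34) = 25.704 K
T_out = -19.8 + 25.704 = 5.9036 °C

T_out = 5.90 °C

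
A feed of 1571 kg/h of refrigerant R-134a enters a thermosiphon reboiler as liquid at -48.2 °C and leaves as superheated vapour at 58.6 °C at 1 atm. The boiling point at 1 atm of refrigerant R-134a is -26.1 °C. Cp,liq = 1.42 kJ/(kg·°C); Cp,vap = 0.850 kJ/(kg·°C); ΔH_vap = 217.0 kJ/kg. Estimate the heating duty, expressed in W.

liquid -48.2→-26.1 °C: 31.382 kJ/kg
vaporisation at -26.1 °C: 217 kJ/kg
vapour -26.1→58.6 °C: 71.995 kJ/kg
Δh = 31.382 + 217 + 71.995 = 320.38 kJ/kg
Q = ṁ·Δh = 1571 kg/h × 320.38 kJ/kg = 503310 kJ/h
|Q| = 139.81 kW = 139810 W

Q = 140000 W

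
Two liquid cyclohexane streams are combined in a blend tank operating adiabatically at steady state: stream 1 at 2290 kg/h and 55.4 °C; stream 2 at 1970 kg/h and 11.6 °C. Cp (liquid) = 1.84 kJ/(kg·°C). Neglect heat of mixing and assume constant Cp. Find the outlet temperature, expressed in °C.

T_out = 35.1 °C

Energy balance with Q = 0: Σ ṁᵢCp,ᵢ(T_out − Tᵢ) = 0
Σ ṁᵢCp,ᵢTᵢ = 2290×1.84×55.4 + 1970×1.84×11.6 = 275480
Σ ṁᵢCp,ᵢ = 2290×1.84 + 1970×1.84 = 7838.4
T_out = 275480 / 7838.4 = 35.145 °C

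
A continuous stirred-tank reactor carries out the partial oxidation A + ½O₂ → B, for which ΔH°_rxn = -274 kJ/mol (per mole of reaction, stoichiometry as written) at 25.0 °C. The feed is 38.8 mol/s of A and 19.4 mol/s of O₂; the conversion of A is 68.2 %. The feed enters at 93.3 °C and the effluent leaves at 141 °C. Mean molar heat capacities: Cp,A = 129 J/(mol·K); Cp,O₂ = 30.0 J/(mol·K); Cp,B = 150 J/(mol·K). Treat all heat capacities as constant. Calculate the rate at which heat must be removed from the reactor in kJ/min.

Q_out = 418000 kJ/min

Extent of reaction ξ = 0.682 × 38.8 = 26.462 mol/s
Reaction term: ξ·ΔH°_rxn = 26.462 × -274 = -7250.5 kJ/s
Sensible, feed 93.3→25 °C: -381.61 kJ/s
Outlet flows (mol/s): A 12.338, O₂ 6.1692, B 26.462
Sensible, products 25→141 °C: 666.53 kJ/s
Q = ΔH = -6965.6 kJ/s = -6965.6 kW
Heat removed = 417930 kJ/min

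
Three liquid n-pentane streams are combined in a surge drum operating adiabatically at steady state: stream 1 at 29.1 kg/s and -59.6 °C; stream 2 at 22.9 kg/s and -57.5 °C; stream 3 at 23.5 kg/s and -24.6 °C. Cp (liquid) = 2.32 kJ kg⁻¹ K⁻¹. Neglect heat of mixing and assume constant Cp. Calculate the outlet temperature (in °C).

T_out = -48.1 °C

Adiabatic, steady state ⇒ Σ ṁᵢCp,ᵢ(T_out − Tᵢ) = 0
Σ ṁᵢCp,ᵢTᵢ = 29.1×2.32×-59.6 + 22.9×2.32×-57.5 + 23.5×2.32×-24.6 = -8419.8
Σ ṁᵢCp,ᵢ = 29.1×2.32 + 22.9×2.32 + 23.5×2.32 = 175.16
T_out = -8419.8 / 175.16 = -48.069 °C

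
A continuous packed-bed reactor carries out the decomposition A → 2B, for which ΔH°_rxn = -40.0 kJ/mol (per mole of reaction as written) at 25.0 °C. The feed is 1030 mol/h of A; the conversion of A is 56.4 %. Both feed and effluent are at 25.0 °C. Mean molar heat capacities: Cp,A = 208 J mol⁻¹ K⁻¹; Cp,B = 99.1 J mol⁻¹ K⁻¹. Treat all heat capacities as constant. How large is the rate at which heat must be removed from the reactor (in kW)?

Extent of reaction ξ = 0.564 × 1030 = 580.92 mol/h
Reaction term: ξ·ΔH°_rxn = 580.92 × -40.0 = -23237 kJ/h
Q = ΔH = -23237 kJ/h = -6.4547 kW
Heat removed = 6.4547 kW

Q_out = 6.45 kW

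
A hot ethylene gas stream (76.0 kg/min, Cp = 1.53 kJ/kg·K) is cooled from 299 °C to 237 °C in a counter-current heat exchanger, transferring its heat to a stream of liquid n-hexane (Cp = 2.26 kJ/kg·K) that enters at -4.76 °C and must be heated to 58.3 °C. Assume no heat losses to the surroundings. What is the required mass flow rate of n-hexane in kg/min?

Heat released by hot stream: Q = 76.0 × 1.53 × (299 − 237) = 7209.4 kJ/min
Energy balance on cold side (adiabatic exchanger): Q = ṁ_c·Cp_c·(T_c,out − T_c,in)
ṁ_c = 7209.4 / [2.26 × (58.3 − -4.76)] = 50.586 kg/min

ṁ_c = 50.6 kg/min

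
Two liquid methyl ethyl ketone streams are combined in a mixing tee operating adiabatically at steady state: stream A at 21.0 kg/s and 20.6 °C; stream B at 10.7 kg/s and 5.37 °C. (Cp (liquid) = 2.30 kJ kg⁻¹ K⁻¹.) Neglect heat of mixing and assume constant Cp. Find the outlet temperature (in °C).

T_out = 15.5 °C

No heat crosses the boundary, so H_out = H_in.
Σ ṁᵢCp,ᵢTᵢ = 21.0×2.30×20.6 + 10.7×2.30×5.37 = 1127.1
Σ ṁᵢCp,ᵢ = 21.0×2.30 + 10.7×2.30 = 72.91
T_out = 1127.1 / 72.91 = 15.459 °C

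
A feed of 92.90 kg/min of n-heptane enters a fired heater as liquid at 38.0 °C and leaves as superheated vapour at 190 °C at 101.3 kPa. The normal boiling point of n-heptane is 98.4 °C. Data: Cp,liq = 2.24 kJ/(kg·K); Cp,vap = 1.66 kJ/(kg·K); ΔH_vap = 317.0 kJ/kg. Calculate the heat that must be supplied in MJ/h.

liquid 38.0→98.4 °C: 135.3 kJ/kg
vaporisation at 98.4 °C: 317 kJ/kg
vapour 98.4→190 °C: 152.06 kJ/kg
Δh = 135.3 + 317 + 152.06 = 604.35 kJ/kg
Q = ṁ·Δh = 92.90 kg/min × 604.35 kJ/kg = 56144 kJ/min
|Q| = 935.74 kW = 3368.7 MJ/h

Q = 3370 MJ/h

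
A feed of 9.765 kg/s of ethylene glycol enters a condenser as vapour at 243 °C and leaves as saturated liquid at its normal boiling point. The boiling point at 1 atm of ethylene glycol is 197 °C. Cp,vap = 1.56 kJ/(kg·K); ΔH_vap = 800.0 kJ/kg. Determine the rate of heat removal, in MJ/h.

Q_c = 30600 MJ/h

vapour 243→197 °C: -71.76 kJ/kg
condensation at 197 °C: -800 kJ/kg
Δh = -71.76 + -800 = -871.76 kJ/kg
Q = ṁ·Δh = 9.765 kg/s × -871.76 kJ/kg = -8512.7 kJ/s
|Q| = 8512.7 kW = 30646 MJ/h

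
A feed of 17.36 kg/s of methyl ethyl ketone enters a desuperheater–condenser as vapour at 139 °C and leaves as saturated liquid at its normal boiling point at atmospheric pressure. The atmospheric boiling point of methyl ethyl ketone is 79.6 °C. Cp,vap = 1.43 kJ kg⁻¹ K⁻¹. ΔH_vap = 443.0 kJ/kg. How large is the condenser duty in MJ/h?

vapour 139→79.6 °C: -84.942 kJ/kg
condensation at 79.6 °C: -443 kJ/kg
Δh = -84.942 + -443 = -527.94 kJ/kg
Q = ṁ·Δh = 17.36 kg/s × -527.94 kJ/kg = -9165.1 kJ/s
|Q| = 9165.1 kW = 32994 MJ/h

Q_c = 33000 MJ/h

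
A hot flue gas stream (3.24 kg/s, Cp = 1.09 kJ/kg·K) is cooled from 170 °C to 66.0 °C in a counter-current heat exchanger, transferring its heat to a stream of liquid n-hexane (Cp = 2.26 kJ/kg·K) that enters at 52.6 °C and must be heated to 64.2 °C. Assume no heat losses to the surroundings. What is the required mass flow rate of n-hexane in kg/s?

ṁ_c = 14.0 kg/s

Heat released by hot stream: Q = 3.24 × 1.09 × (170 − 66.0) = 367.29 kJ/s
Energy balance on cold side (adiabatic exchanger): Q = ṁ_c·Cp_c·(T_c,out − T_c,in)
ṁ_c = 367.29 / [2.26 × (64.2 − 52.6)] = 14.01 kg/s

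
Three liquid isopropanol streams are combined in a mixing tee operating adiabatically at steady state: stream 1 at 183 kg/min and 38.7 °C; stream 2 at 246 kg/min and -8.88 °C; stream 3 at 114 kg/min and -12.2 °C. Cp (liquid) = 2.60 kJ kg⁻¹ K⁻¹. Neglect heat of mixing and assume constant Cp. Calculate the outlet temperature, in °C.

T_out = 6.46 °C

No heat crosses the boundary, so H_out = H_in.
Σ ṁᵢCp,ᵢTᵢ = 183×2.60×38.7 + 246×2.60×-8.88 + 114×2.60×-12.2 = 9117.7
Σ ṁᵢCp,ᵢ = 183×2.60 + 246×2.60 + 114×2.60 = 1411.8
T_out = 9117.7 / 1411.8 = 6.4582 °C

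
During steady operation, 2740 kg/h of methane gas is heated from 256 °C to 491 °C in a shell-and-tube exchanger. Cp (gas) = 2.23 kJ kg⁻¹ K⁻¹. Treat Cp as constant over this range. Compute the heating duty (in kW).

Q = ṁ·Cp·ΔT = 2740 × 2.23 × (491 − 256) = 1.4359e+06 kJ/h
Converting: 1.4359e+06 / 3600 s = 398.86 kW

Q = 399 kW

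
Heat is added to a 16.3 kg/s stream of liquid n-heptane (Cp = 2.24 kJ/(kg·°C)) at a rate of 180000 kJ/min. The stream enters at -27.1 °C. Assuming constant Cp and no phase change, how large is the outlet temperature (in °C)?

T_out = 55.1 °C

Q = 180000 kJ/min = 3000 kJ/s
ΔT = Q/(ṁ·Cp) = 3000/(16.3×2.24) = 82.165 K
T_out = -27.1 + 82.165 = 55.065 °C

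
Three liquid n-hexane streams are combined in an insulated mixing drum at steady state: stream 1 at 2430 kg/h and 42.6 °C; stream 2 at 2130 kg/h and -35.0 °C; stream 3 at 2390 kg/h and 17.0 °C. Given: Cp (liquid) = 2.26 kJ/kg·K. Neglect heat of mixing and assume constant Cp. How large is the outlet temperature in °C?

T_out = 10.0 °C

Adiabatic, steady state ⇒ Σ ṁᵢCp,ᵢ(T_out − Tᵢ) = 0
T_out = Σ ṁᵢCp,ᵢTᵢ / Σ ṁᵢCp,ᵢ
      = 157290 / 15707 = 10.014 °C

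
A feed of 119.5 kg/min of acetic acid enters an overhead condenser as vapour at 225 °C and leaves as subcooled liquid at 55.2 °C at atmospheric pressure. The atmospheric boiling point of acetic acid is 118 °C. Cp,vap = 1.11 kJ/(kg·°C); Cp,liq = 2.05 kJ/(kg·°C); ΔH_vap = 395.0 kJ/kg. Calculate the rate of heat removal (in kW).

Q_c = 1280 kW

vapour 225→118 °C: -118.77 kJ/kg
condensation at 118 °C: -395 kJ/kg
liquid 118→55.2 °C: -128.74 kJ/kg
Δh = -118.77 + -395 + -128.74 = -642.51 kJ/kg
Q = ṁ·Δh = 119.5 kg/min × -642.51 kJ/kg = -76780 kJ/min
|Q| = 1279.7 kW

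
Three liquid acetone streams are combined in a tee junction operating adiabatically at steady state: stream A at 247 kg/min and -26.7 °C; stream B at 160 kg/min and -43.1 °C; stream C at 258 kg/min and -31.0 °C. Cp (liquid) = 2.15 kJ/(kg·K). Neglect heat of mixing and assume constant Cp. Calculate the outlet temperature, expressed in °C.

No heat crosses the boundary, so H_out = H_in.
Σ ṁᵢCp,ᵢTᵢ = 247×2.15×-26.7 + 160×2.15×-43.1 + 258×2.15×-31.0 = -46201
Σ ṁᵢCp,ᵢ = 247×2.15 + 160×2.15 + 258×2.15 = 1429.8
T_out = -46201 / 1429.8 = -32.314 °C

T_out = -32.3 °C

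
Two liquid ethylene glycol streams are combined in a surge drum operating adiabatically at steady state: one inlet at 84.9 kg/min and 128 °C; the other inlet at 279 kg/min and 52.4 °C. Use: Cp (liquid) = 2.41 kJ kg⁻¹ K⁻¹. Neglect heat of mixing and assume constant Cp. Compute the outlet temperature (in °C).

T_out = 70.0 °C

Adiabatic, steady state ⇒ Σ ṁᵢCp,ᵢ(T_out − Tᵢ) = 0
Σ ṁᵢCp,ᵢTᵢ = 84.9×2.41×128 + 279×2.41×52.4 = 61423
Σ ṁᵢCp,ᵢ = 84.9×2.41 + 279×2.41 = 877
T_out = 61423 / 877 = 70.038 °C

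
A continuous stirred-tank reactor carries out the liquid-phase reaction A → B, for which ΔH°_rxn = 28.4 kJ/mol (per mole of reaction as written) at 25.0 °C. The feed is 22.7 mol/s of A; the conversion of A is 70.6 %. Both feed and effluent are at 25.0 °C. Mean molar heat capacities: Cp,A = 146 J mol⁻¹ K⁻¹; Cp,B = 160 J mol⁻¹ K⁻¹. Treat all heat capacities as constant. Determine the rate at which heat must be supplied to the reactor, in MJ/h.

Q_in = 1640 MJ/h

Extent of reaction ξ = 0.706 × 22.7 = 16.026 mol/s
Reaction term: ξ·ΔH°_rxn = 16.026 × 28.4 = 455.14 kJ/s
Q = ΔH = 455.14 kJ/s = 455.14 kW
Heat supplied = 1638.5 MJ/h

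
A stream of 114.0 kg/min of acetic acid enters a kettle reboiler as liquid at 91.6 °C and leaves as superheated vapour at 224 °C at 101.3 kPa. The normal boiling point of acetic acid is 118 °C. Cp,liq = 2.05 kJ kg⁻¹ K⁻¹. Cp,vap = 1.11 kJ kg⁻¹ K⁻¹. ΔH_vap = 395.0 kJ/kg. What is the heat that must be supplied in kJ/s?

Q = 1080 kJ/s

liquid 91.6→118 °C: 54.12 kJ/kg
vaporisation at 118 °C: 395 kJ/kg
vapour 118→224 °C: 117.66 kJ/kg
Δh = 54.12 + 395 + 117.66 = 566.78 kJ/kg
Q = ṁ·Δh = 114.0 kg/min × 566.78 kJ/kg = 64613 kJ/min
|Q| = 1076.9 kW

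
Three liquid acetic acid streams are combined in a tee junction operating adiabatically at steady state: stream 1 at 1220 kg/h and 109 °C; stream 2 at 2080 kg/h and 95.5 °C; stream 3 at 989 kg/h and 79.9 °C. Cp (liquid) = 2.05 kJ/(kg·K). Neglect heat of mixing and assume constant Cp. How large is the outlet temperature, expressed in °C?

T_out = 95.7 °C

Energy balance with Q = 0: Σ ṁᵢCp,ᵢ(T_out − Tᵢ) = 0
Σ ṁᵢCp,ᵢTᵢ = 1220×2.05×109 + 2080×2.05×95.5 + 989×2.05×79.9 = 841810
Σ ṁᵢCp,ᵢ = 1220×2.05 + 2080×2.05 + 989×2.05 = 8792.5
T_out = 841810 / 8792.5 = 95.743 °C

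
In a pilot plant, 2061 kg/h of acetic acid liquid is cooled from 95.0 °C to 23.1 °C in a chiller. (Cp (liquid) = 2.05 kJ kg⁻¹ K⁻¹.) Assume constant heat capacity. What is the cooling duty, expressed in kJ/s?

Q_c = 84.4 kJ/s

Q = ṁ·Cp·ΔT = 2061 × 2.05 × (23.1 − 95.0) = -303780 kJ/h
Converting: 303780 / 3600 s = 84.384 kW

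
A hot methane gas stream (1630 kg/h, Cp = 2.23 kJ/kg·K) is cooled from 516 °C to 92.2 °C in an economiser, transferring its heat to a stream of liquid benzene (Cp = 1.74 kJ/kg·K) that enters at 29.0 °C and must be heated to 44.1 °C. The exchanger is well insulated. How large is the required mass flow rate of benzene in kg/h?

ṁ_c = 58600 kg/h

Heat released by hot stream: Q = 1630 × 2.23 × (516 − 92.2) = 1.5405e+06 kJ/h
Energy balance on cold side (adiabatic exchanger): Q = ṁ_c·Cp_c·(T_c,out − T_c,in)
ṁ_c = 1.5405e+06 / [1.74 × (44.1 − 29.0)] = 58631 kg/h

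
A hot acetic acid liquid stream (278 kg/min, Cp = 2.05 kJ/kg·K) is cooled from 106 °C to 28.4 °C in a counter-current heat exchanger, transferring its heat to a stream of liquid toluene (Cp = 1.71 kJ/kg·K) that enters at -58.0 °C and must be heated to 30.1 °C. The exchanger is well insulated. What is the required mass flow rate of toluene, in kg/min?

Heat released by hot stream: Q = 278 × 2.05 × (106 − 28.4) = 44224 kJ/min
Energy balance on cold side (adiabatic exchanger): Q = ṁ_c·Cp_c·(T_c,out − T_c,in)
ṁ_c = 44224 / [1.71 × (30.1 − -58.0)] = 293.55 kg/min

ṁ_c = 294 kg/min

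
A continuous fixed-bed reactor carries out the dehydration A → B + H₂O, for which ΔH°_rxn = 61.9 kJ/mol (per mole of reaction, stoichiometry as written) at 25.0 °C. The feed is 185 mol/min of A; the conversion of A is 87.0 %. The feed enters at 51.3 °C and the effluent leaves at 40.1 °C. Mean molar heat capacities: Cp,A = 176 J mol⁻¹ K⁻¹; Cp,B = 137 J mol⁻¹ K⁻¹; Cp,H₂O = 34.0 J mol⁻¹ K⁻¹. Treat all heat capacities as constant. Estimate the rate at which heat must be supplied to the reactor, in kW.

Extent of reaction ξ = 0.870 × 185 = 160.95 mol/min
Reaction term: ξ·ΔH°_rxn = 160.95 × 61.9 = 9962.8 kJ/min
Sensible, feed 51.3→25 °C: -856.33 kJ/min
Outlet flows (mol/min): A 24.05, B 160.95, H₂O 160.95
Sensible, products 25→40.1 °C: 479.5 kJ/min
Q = ΔH = 9586 kJ/min = 159.77 kW
Heat supplied = 159.77 kW

Q_in = 160 kW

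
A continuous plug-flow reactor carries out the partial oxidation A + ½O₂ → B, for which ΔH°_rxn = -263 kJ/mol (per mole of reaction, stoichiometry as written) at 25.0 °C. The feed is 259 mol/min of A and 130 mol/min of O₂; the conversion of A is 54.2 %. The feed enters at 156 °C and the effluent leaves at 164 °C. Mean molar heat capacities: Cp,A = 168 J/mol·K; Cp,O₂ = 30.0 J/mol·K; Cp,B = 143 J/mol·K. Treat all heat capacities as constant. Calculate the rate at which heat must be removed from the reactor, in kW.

Extent of reaction ξ = 0.542 × 259 = 140.38 mol/min
Reaction term: ξ·ΔH°_rxn = 140.38 × -263 = -36919 kJ/min
Sensible, feed 156→25 °C: -6211 kJ/min
Outlet flows (mol/min): A 118.62, O₂ 59.811, B 140.38
Sensible, products 25→164 °C: 5809.8 kJ/min
Q = ΔH = -37321 kJ/min = -622.01 kW
Heat removed = 622.01 kW

Q_out = 622 kW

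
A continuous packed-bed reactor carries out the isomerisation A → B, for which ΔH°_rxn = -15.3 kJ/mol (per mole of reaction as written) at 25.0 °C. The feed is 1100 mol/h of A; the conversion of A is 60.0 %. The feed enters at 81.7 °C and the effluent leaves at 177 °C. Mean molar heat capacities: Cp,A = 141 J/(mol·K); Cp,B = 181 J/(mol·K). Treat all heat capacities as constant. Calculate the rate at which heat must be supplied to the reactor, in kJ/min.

Extent of reaction ξ = 0.600 × 1100 = 660 mol/h
Reaction term: ξ·ΔH°_rxn = 660 × -15.3 = -10098 kJ/h
Sensible, feed 81.7→25 °C: -8794.2 kJ/h
Outlet flows (mol/h): A 440, B 660
Sensible, products 25→177 °C: 27588 kJ/h
Q = ΔH = 8695.8 kJ/h = 2.4155 kW
Heat supplied = 144.93 kJ/min

Q_in = 145 kJ/min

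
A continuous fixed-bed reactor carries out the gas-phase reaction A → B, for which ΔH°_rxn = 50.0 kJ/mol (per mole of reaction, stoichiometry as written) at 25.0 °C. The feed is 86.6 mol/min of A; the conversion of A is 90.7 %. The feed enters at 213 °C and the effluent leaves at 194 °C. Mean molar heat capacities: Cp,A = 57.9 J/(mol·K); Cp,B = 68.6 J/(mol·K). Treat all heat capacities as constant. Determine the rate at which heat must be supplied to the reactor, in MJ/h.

Extent of reaction ξ = 0.907 × 86.6 = 78.546 mol/min
Reaction term: ξ·ΔH°_rxn = 78.546 × 50.0 = 3927.3 kJ/min
Sensible, feed 213→25 °C: -942.66 kJ/min
Outlet flows (mol/min): A 8.0538, B 78.546
Sensible, products 25→194 °C: 989.42 kJ/min
Q = ΔH = 3974.1 kJ/min = 66.235 kW
Heat supplied = 238.44 MJ/h

Q_in = 238 MJ/h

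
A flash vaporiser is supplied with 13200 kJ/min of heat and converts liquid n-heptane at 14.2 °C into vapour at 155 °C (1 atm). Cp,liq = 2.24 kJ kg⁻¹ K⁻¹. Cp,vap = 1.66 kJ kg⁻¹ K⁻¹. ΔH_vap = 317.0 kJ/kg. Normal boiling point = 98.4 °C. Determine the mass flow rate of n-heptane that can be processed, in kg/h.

Δh = 2.24×(98.4−14.2) + 317.0 + 1.66×(155−98.4) = 599.56 kJ/kg
Q = 13200 kJ/min = 220 kJ/s = 792000 kJ/h
ṁ = Q/Δh = 792000 / 599.56 = 1321 kg/h

ṁ = 1320 kg/h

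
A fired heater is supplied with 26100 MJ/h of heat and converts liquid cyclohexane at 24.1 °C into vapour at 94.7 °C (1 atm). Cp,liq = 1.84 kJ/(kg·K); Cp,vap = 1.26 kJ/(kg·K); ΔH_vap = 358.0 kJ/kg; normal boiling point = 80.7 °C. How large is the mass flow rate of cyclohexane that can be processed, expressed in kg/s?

Δh = 1.84×(80.7−24.1) + 358.0 + 1.26×(94.7−80.7) = 479.78 kJ/kg
Q = 26100 MJ/h = 7250 kJ/s = 7250 kJ/s
ṁ = Q/Δh = 7250 / 479.78 = 15.111 kg/s

ṁ = 15.1 kg/s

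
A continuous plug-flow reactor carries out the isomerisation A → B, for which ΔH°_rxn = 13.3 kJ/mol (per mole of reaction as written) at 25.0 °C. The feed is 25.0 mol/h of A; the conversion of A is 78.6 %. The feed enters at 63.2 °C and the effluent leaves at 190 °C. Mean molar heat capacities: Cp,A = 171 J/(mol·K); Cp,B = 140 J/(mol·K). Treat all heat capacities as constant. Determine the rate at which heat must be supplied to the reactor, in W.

Extent of reaction ξ = 0.786 × 25.0 = 19.65 mol/h
Reaction term: ξ·ΔH°_rxn = 19.65 × 13.3 = 261.35 kJ/h
Sensible, feed 63.2→25 °C: -163.31 kJ/h
Outlet flows (mol/h): A 5.35, B 19.65
Sensible, products 25→190 °C: 604.87 kJ/h
Q = ΔH = 702.91 kJ/h = 0.19525 kW
Heat supplied = 195.25 W

Q_in = 195 W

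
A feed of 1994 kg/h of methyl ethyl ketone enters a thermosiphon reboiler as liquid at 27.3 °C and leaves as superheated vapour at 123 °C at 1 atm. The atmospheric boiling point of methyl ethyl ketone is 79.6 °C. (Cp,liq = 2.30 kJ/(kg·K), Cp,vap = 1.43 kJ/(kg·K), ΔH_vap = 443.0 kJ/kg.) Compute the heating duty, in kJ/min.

liquid 27.3→79.6 °C: 120.29 kJ/kg
vaporisation at 79.6 °C: 443 kJ/kg
vapour 79.6→123 °C: 62.062 kJ/kg
Δh = 120.29 + 443 + 62.062 = 625.35 kJ/kg
Q = ṁ·Δh = 1994 kg/h × 625.35 kJ/kg = 1.247e+06 kJ/h
|Q| = 346.38 kW = 20783 kJ/min

Q = 20800 kJ/min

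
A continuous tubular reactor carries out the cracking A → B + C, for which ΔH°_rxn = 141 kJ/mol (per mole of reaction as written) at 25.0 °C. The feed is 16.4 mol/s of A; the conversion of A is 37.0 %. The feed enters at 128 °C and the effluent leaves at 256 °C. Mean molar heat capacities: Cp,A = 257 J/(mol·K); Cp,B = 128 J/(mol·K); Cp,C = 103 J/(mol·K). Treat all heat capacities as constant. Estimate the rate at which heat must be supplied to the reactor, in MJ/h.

Extent of reaction ξ = 0.370 × 16.4 = 6.068 mol/s
Reaction term: ξ·ΔH°_rxn = 6.068 × 141 = 855.59 kJ/s
Sensible, feed 128→25 °C: -434.12 kJ/s
Outlet flows (mol/s): A 10.332, B 6.068, C 6.068
Sensible, products 25→256 °C: 937.17 kJ/s
Q = ΔH = 1358.6 kJ/s = 1358.6 kW
Heat supplied = 4891.1 MJ/h

Q_in = 4890 MJ/h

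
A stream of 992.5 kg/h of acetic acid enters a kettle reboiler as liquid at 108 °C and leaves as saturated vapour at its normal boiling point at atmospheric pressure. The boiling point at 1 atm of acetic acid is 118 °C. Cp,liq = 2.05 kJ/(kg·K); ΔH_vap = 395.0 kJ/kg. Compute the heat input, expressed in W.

liquid 108→118 °C: 20.5 kJ/kg
vaporisation at 118 °C: 395 kJ/kg
Δh = 20.5 + 395 = 415.5 kJ/kg
Q = ṁ·Δh = 992.5 kg/h × 415.5 kJ/kg = 412380 kJ/h
|Q| = 114.55 kW = 114550 W

Q = 115000 W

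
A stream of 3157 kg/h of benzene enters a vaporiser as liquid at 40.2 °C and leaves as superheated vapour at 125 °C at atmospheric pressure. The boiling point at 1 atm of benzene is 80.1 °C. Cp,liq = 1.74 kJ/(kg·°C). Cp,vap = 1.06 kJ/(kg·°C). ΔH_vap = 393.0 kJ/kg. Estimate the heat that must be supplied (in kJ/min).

liquid 40.2→80.1 °C: 69.426 kJ/kg
vaporisation at 80.1 °C: 393 kJ/kg
vapour 80.1→125 °C: 47.594 kJ/kg
Δh = 69.426 + 393 + 47.594 = 510.02 kJ/kg
Q = ṁ·Δh = 3157 kg/h × 510.02 kJ/kg = 1.6101e+06 kJ/h
|Q| = 447.26 kW = 26836 kJ/min

Q = 26800 kJ/min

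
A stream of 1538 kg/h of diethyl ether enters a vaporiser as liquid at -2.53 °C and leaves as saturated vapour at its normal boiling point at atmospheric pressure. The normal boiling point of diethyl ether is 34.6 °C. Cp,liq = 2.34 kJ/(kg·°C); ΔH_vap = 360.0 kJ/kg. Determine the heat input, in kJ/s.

liquid -2.53→34.6 °C: 86.884 kJ/kg
vaporisation at 34.6 °C: 360 kJ/kg
Δh = 86.884 + 360 = 446.88 kJ/kg
Q = ṁ·Δh = 1538 kg/h × 446.88 kJ/kg = 687310 kJ/h
|Q| = 190.92 kW

Q = 191 kJ/s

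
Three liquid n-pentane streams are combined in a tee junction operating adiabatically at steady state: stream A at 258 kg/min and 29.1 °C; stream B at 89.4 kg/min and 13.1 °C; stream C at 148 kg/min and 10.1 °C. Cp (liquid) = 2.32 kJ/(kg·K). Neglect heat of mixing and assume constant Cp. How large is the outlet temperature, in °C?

Adiabatic, steady state ⇒ Σ ṁᵢCp,ᵢ(T_out − Tᵢ) = 0
Σ ṁᵢCp,ᵢTᵢ = 258×2.32×29.1 + 89.4×2.32×13.1 + 148×2.32×10.1 = 23603
Σ ṁᵢCp,ᵢ = 258×2.32 + 89.4×2.32 + 148×2.32 = 1149.3
T_out = 23603 / 1149.3 = 20.536 °C

T_out = 20.5 °C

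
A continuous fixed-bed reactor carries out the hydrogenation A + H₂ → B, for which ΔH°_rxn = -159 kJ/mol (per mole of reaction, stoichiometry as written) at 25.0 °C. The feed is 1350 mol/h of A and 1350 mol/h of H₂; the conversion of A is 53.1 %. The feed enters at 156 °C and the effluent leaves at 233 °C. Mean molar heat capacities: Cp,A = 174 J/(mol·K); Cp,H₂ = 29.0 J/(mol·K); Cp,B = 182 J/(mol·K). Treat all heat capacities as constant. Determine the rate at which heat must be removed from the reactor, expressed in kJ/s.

Extent of reaction ξ = 0.531 × 1350 = 716.85 mol/h
Reaction term: ξ·ΔH°_rxn = 716.85 × -159 = -113980 kJ/h
Sensible, feed 156→25 °C: -35901 kJ/h
Outlet flows (mol/h): A 633.15, H₂ 633.15, B 716.85
Sensible, products 25→233 °C: 53871 kJ/h
Q = ΔH = -96009 kJ/h = -26.669 kW
Heat removed = 26.669 kJ/s

Q_out = 26.7 kJ/s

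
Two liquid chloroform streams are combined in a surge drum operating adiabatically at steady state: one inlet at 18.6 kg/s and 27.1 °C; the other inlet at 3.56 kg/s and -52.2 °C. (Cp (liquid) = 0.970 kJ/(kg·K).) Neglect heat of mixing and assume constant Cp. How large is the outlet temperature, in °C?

No heat crosses the boundary, so H_out = H_in.
Σ ṁᵢCp,ᵢTᵢ = 18.6×0.970×27.1 + 3.56×0.970×-52.2 = 308.68
Σ ṁᵢCp,ᵢ = 18.6×0.970 + 3.56×0.970 = 21.495
T_out = 308.68 / 21.495 = 14.36 °C

T_out = 14.4 °C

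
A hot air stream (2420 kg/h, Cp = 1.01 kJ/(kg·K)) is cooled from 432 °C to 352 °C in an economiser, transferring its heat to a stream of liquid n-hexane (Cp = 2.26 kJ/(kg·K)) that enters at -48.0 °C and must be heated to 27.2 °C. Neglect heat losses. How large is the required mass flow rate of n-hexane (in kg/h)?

ṁ_c = 1150 kg/h

Heat released by hot stream: Q = 2420 × 1.01 × (432 − 352) = 195540 kJ/h
Energy balance on cold side (adiabatic exchanger): Q = ṁ_c·Cp_c·(T_c,out − T_c,in)
ṁ_c = 195540 / [2.26 × (27.2 − -48.0)] = 1150.5 kg/h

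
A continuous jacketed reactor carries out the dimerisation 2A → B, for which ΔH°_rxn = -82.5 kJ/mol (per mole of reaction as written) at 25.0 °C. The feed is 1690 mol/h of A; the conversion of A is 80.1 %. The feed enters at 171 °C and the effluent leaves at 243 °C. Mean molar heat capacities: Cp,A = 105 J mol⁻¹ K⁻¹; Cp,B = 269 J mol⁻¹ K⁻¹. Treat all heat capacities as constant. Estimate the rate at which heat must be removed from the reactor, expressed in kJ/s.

Q_out = 9.54 kJ/s

Extent of reaction ξ = 0.801 × 1690 / 2 = 676.85 mol/h
Reaction term: ξ·ΔH°_rxn = 676.85 × -82.5 = -55840 kJ/h
Sensible, feed 171→25 °C: -25908 kJ/h
Outlet flows (mol/h): A 336.31, B 676.85
Sensible, products 25→243 °C: 47390 kJ/h
Q = ΔH = -34358 kJ/h = -9.5438 kW
Heat removed = 9.5438 kJ/s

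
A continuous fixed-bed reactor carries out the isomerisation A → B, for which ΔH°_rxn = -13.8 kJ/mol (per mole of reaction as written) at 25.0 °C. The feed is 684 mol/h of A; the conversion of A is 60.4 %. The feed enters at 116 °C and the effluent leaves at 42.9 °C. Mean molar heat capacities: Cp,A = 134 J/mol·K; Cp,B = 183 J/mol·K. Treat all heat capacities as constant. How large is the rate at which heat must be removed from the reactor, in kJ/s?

Extent of reaction ξ = 0.604 × 684 = 413.14 mol/h
Reaction term: ξ·ΔH°_rxn = 413.14 × -13.8 = -5701.3 kJ/h
Sensible, feed 116→25 °C: -8340.7 kJ/h
Outlet flows (mol/h): A 270.86, B 413.14
Sensible, products 25→42.9 °C: 2003 kJ/h
Q = ΔH = -12039 kJ/h = -3.3442 kW
Heat removed = 3.3442 kJ/s

Q_out = 3.34 kJ/s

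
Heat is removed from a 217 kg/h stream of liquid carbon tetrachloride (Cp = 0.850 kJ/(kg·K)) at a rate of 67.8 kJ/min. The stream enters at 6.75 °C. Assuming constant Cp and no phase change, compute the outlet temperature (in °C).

T_out = -15.3 °C

Q = 67.8 kJ/min = 4068 kJ/h
ΔT = Q/(ṁ·Cp) = 4068/(217×0.850) = 22.055 K
T_out = 6.75 − 22.055 = -15.305 °C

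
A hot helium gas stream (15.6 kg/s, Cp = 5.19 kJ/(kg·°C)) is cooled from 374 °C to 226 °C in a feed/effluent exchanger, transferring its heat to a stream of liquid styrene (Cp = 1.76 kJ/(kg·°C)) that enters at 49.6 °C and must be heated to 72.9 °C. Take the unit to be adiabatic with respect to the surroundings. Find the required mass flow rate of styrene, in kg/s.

Heat released by hot stream: Q = 15.6 × 5.19 × (374 − 226) = 11983 kJ/s
Energy balance on cold side (adiabatic exchanger): Q = ṁ_c·Cp_c·(T_c,out − T_c,in)
ṁ_c = 11983 / [1.76 × (72.9 − 49.6)] = 292.2 kg/s

ṁ_c = 292 kg/s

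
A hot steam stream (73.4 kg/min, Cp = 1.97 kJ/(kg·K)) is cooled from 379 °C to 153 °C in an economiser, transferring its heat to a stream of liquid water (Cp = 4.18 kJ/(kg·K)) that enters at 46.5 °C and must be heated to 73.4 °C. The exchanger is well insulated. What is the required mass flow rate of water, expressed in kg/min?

ṁ_c = 291 kg/min

Heat released by hot stream: Q = 73.4 × 1.97 × (379 − 153) = 32679 kJ/min
Energy balance on cold side (adiabatic exchanger): Q = ṁ_c·Cp_c·(T_c,out − T_c,in)
ṁ_c = 32679 / [4.18 × (73.4 − 46.5)] = 290.63 kg/min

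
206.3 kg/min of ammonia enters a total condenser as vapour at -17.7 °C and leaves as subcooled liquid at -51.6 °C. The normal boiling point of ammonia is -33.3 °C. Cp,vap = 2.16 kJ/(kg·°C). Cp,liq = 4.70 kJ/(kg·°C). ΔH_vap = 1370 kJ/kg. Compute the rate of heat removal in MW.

vapour -17.7→-33.3 °C: -33.696 kJ/kg
condensation at -33.3 °C: -1370 kJ/kg
liquid -33.3→-51.6 °C: -86.01 kJ/kg
Δh = -33.696 + -1370 + -86.01 = -1489.7 kJ/kg
Q = ṁ·Δh = 206.3 kg/min × -1489.7 kJ/kg = -307330 kJ/min
|Q| = 5122.1 kW = 5.1221 MW

Q_c = 5.12 MW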